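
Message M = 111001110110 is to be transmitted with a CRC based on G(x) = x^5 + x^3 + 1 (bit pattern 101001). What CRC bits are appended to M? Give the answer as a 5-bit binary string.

10111

Append 5 zeros: 11100111011000000. Divide by 101001 (XOR where the leading bit is 1):
  pos 0: 111001 XOR 101001 = 010000
  pos 1: 100001 XOR 101001 = 001000
  pos 3: 100010 XOR 101001 = 001011
  pos 5: 101111 XOR 101001 = 000110
  pos 8: 110000 XOR 101001 = 011001
  pos 9: 110010 XOR 101001 = 011011
  pos 10: 110110 XOR 101001 = 011111
  pos 11: 111110 XOR 101001 = 010111
Remainder (last 5 bits) = 10111. This is the CRC / FCS.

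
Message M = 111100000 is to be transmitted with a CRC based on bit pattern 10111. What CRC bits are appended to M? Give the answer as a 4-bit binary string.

0101

Append 4 zeros: 1111000000000. Divide by 10111 (XOR where the leading bit is 1):
  pos 0: 11110 XOR 10111 = 01001
  pos 1: 10010 XOR 10111 = 00101
  pos 3: 10100 XOR 10111 = 00011
  pos 6: 11000 XOR 10111 = 01111
  pos 7: 11110 XOR 10111 = 01001
  pos 8: 10010 XOR 10111 = 00101
Remainder (last 4 bits) = 0101. This is the CRC / FCS.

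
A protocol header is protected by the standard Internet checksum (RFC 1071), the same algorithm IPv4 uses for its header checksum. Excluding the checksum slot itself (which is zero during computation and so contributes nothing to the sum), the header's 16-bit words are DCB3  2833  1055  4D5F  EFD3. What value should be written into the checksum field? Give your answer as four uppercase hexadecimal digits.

One's-complement addition (fold any carry out of bit 15 back into bit 0):
  0xDCB3 + 0x2833 = 0x104E6 → wrap carry → 0x04E7
  0x04E7 + 0x1055 = 0x0153C
  0x153C + 0x4D5F = 0x0629B
  0x629B + 0xEFD3 = 0x1526E → wrap carry → 0x526F
One's-complement sum = 0x526F.
Checksum = ~0x526F & 0xFFFF = 0xAD90.

AD90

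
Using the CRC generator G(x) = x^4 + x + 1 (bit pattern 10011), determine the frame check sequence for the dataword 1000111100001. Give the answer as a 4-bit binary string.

1101

Append 4 zeros: 10001111000010000. Divide by 10011 (XOR where the leading bit is 1):
  pos 0: 10001 XOR 10011 = 00010
  pos 3: 10111 XOR 10011 = 00100
  pos 5: 10000 XOR 10011 = 00011
  pos 8: 11001 XOR 10011 = 01010
  pos 9: 10100 XOR 10011 = 00111
  pos 11: 11100 XOR 10011 = 01111
  pos 12: 11110 XOR 10011 = 01101
Remainder (last 4 bits) = 1101. This is the CRC / FCS.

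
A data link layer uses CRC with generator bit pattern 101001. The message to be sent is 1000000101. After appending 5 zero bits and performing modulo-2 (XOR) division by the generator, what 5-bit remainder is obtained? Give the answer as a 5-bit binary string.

00111

Append 5 zeros: 100000010100000. Divide by 101001 (XOR where the leading bit is 1):
  pos 0: 100000 XOR 101001 = 001001
  pos 2: 100101 XOR 101001 = 001100
  pos 4: 110001 XOR 101001 = 011000
  pos 5: 110000 XOR 101001 = 011001
  pos 6: 110010 XOR 101001 = 011011
  pos 7: 110110 XOR 101001 = 011111
  pos 8: 111110 XOR 101001 = 010111
  pos 9: 101110 XOR 101001 = 000111
Remainder (last 5 bits) = 00111. This is the CRC / FCS.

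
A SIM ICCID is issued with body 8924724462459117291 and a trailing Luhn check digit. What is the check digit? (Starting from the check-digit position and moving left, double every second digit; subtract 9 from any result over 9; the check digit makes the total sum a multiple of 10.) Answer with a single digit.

5

Partial digits right→left: 1 9 2 7 1 1 9 5 4 2 6 4 4 2 7 4 2 9 8
Double every second digit counting from the check-digit position (so the 1st, 3rd, 5th, ... of the partial from the right).
  doubled (with −9 where >9): 2 4 2 9 8 3 8 5 4 7 → sum 52
  kept as-is: 9 7 1 5 2 4 2 4 9 → sum 43
Total = 52 + 43 = 95.
Check digit = (10 − (95 mod 10)) mod 10 = 5.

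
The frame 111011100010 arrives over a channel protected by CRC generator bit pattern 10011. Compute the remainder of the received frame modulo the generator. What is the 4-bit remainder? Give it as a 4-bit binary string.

Modulo-2 division of 111011100010 by 10011:
  pos 0: 11101 XOR 10011 = 01110
  pos 1: 11101 XOR 10011 = 01110
  pos 2: 11101 XOR 10011 = 01110
  pos 3: 11100 XOR 10011 = 01111
  pos 4: 11110 XOR 10011 = 01101
  pos 5: 11010 XOR 10011 = 01001
  pos 6: 10011 XOR 10011 = 00000
Remainder = 0000 (zero — the frame passes the CRC check).

0000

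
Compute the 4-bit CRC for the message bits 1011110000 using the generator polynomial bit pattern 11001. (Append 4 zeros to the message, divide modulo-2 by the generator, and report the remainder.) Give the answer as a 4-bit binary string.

1010

Append 4 zeros: 10111100000000. Divide by 11001 (XOR where the leading bit is 1):
  pos 0: 10111 XOR 11001 = 01110
  pos 1: 11101 XOR 11001 = 00100
  pos 3: 10000 XOR 11001 = 01001
  pos 4: 10010 XOR 11001 = 01011
  pos 5: 10110 XOR 11001 = 01111
  pos 6: 11110 XOR 11001 = 00111
  pos 8: 11100 XOR 11001 = 00101
Remainder (last 4 bits) = 1010. This is the CRC / FCS.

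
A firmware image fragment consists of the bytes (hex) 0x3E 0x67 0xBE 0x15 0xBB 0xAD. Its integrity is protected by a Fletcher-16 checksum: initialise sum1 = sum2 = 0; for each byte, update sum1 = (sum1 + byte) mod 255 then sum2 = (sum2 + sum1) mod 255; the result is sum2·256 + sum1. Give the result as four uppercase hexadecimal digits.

Running sums (mod 255):
  after byte 0 (0x3E): sum1=62, sum2=62
  after byte 1 (0x67): sum1=165, sum2=227
  after byte 2 (0xBE): sum1=100, sum2=72
  after byte 3 (0x15): sum1=121, sum2=193
  after byte 4 (0xBB): sum1=53, sum2=246
  after byte 5 (0xAD): sum1=226, sum2=217
Checksum = sum2·256 + sum1 = 217·256 + 226 = 55778 = 0xD9E2.

D9E2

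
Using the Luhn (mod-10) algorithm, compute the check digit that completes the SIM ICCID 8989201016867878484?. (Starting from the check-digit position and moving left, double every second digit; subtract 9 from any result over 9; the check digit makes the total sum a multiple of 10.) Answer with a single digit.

1

Partial digits right→left: 4 8 4 8 7 8 7 6 8 6 1 0 1 0 2 9 8 9 8
Double every second digit counting from the check-digit position (so the 1st, 3rd, 5th, ... of the partial from the right).
  doubled (with −9 where >9): 8 8 5 5 7 2 2 4 7 7 → sum 55
  kept as-is: 8 8 8 6 6 0 0 9 9 → sum 54
Total = 55 + 54 = 109.
Check digit = (10 − (109 mod 10)) mod 10 = 1.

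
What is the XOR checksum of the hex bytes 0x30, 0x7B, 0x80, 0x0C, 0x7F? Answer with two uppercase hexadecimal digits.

B8

XOR the bytes together:
  start with 0x30
  0x30 ⊕ 0x7B = 0x4B
  0x4B ⊕ 0x80 = 0xCB
  0xCB ⊕ 0x0C = 0xC7
  0xC7 ⊕ 0x7F = 0xB8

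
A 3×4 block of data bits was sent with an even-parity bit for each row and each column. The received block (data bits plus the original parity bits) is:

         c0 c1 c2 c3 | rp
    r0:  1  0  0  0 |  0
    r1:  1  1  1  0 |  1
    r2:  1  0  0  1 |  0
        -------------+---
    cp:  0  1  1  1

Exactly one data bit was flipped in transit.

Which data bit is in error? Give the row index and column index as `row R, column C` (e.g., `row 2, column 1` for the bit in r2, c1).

Recompute each row's even parity and compare to rp:
  r0: data parity 1, sent rp 0 → mismatch
  r1: data parity 1, sent rp 1 → ok
  r2: data parity 0, sent rp 0 → ok
Recompute each column's even parity and compare to cp:
  c0: data parity 1, sent cp 0 → mismatch
  c1: data parity 1, sent cp 1 → ok
  c2: data parity 1, sent cp 1 → ok
  c3: data parity 1, sent cp 1 → ok
Exactly one row (r0) and one column (c0) fail → the flipped bit is at their intersection.

row 0, column 0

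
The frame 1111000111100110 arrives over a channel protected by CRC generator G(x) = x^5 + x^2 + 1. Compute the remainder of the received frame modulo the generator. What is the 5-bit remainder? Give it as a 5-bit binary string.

00000

Modulo-2 division of 1111000111100110 by 100101:
  pos 0: 111100 XOR 100101 = 011001
  pos 1: 110010 XOR 100101 = 010111
  pos 2: 101111 XOR 100101 = 001010
  pos 4: 101011 XOR 100101 = 001110
  pos 6: 111010 XOR 100101 = 011111
  pos 7: 111110 XOR 100101 = 011011
  pos 8: 110111 XOR 100101 = 010010
  pos 9: 100101 XOR 100101 = 000000
Remainder = 00000 (zero — the frame passes the CRC check).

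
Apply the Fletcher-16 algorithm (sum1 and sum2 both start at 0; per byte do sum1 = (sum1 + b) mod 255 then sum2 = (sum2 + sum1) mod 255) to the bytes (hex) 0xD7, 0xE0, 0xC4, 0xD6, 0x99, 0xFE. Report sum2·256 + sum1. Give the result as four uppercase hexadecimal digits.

3DEC

Running sums (mod 255):
  after byte 0 (0xD7): sum1=215, sum2=215
  after byte 1 (0xE0): sum1=184, sum2=144
  after byte 2 (0xC4): sum1=125, sum2=14
  after byte 3 (0xD6): sum1=84, sum2=98
  after byte 4 (0x99): sum1=237, sum2=80
  after byte 5 (0xFE): sum1=236, sum2=61
Checksum = sum2·256 + sum1 = 61·256 + 236 = 15852 = 0x3DEC.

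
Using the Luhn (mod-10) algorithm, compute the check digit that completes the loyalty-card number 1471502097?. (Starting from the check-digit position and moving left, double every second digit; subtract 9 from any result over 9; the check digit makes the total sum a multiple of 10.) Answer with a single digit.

1

Partial digits right→left: 7 9 0 2 0 5 1 7 4 1
Double every second digit counting from the check-digit position (so the 1st, 3rd, 5th, ... of the partial from the right).
  doubled (with −9 where >9): 5 0 0 2 8 → sum 15
  kept as-is: 9 2 5 7 1 → sum 24
Total = 15 + 24 = 39.
Check digit = (10 − (39 mod 10)) mod 10 = 1.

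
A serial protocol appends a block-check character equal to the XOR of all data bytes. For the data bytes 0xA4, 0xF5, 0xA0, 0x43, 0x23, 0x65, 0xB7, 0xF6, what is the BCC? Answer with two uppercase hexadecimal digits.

B5

XOR the bytes together:
  start with 0xA4
  0xA4 ⊕ 0xF5 = 0x51
  0x51 ⊕ 0xA0 = 0xF1
  0xF1 ⊕ 0x43 = 0xB2
  0xB2 ⊕ 0x23 = 0x91
  0x91 ⊕ 0x65 = 0xF4
  0xF4 ⊕ 0xB7 = 0x43
  0x43 ⊕ 0xF6 = 0xB5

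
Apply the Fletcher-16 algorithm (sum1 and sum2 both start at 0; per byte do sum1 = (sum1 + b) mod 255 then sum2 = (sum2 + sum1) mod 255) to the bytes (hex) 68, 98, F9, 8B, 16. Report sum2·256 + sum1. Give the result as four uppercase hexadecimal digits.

Running sums (mod 255):
  after byte 0 (68): sum1=104, sum2=104
  after byte 1 (98): sum1=1, sum2=105
  after byte 2 (F9): sum1=250, sum2=100
  after byte 3 (8B): sum1=134, sum2=234
  after byte 4 (16): sum1=156, sum2=135
Checksum = sum2·256 + sum1 = 135·256 + 156 = 34716 = 0x879C.

879C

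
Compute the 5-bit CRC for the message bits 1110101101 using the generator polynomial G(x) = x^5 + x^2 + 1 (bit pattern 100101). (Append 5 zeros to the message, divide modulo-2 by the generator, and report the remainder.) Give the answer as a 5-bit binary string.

Append 5 zeros: 111010110100000. Divide by 100101 (XOR where the leading bit is 1):
  pos 0: 111010 XOR 100101 = 011111
  pos 1: 111111 XOR 100101 = 011010
  pos 2: 110101 XOR 100101 = 010000
  pos 3: 100000 XOR 100101 = 000101
  pos 6: 101100 XOR 100101 = 001001
  pos 8: 100100 XOR 100101 = 000001
Remainder (last 5 bits) = 00010. This is the CRC / FCS.

00010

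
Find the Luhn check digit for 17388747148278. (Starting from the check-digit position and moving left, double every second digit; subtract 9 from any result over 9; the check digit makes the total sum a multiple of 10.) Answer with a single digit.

Partial digits right→left: 8 7 2 8 4 1 7 4 7 8 8 3 7 1
Double every second digit counting from the check-digit position (so the 1st, 3rd, 5th, ... of the partial from the right).
  doubled (with −9 where >9): 7 4 8 5 5 7 5 → sum 41
  kept as-is: 7 8 1 4 8 3 1 → sum 32
Total = 41 + 32 = 73.
Check digit = (10 − (73 mod 10)) mod 10 = 7.

7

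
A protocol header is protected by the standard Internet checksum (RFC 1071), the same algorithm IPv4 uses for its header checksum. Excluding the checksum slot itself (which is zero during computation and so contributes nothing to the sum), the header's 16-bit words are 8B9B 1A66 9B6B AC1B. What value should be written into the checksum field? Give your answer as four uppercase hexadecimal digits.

One's-complement addition (fold any carry out of bit 15 back into bit 0):
  0x8B9B + 0x1A66 = 0x0A601
  0xA601 + 0x9B6B = 0x1416C → wrap carry → 0x416D
  0x416D + 0xAC1B = 0x0ED88
One's-complement sum = 0xED88.
Checksum = ~0xED88 & 0xFFFF = 0x1277.

1277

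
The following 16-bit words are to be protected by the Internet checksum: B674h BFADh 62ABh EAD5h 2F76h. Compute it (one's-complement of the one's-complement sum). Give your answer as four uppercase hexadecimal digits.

One's-complement addition (fold any carry out of bit 15 back into bit 0):
  0xB674 + 0xBFAD = 0x17621 → wrap carry → 0x7622
  0x7622 + 0x62AB = 0x0D8CD
  0xD8CD + 0xEAD5 = 0x1C3A2 → wrap carry → 0xC3A3
  0xC3A3 + 0x2F76 = 0x0F319
One's-complement sum = 0xF319.
Checksum = ~0xF319 & 0xFFFF = 0x0CE6.

0CE6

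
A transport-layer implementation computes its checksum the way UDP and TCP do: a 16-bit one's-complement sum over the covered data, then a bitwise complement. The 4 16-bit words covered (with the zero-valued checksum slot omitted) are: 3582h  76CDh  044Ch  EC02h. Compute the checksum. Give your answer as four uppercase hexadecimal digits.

6361

One's-complement addition (fold any carry out of bit 15 back into bit 0):
  0x3582 + 0x76CD = 0x0AC4F
  0xAC4F + 0x044C = 0x0B09B
  0xB09B + 0xEC02 = 0x19C9D → wrap carry → 0x9C9E
One's-complement sum = 0x9C9E.
Checksum = ~0x9C9E & 0xFFFF = 0x6361.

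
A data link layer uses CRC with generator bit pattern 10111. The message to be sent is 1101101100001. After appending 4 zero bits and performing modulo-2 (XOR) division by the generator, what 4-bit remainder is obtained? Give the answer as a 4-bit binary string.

1000

Append 4 zeros: 11011011000010000. Divide by 10111 (XOR where the leading bit is 1):
  pos 0: 11011 XOR 10111 = 01100
  pos 1: 11000 XOR 10111 = 01111
  pos 2: 11111 XOR 10111 = 01000
  pos 3: 10001 XOR 10111 = 00110
  pos 5: 11000 XOR 10111 = 01111
  pos 6: 11110 XOR 10111 = 01001
  pos 7: 10010 XOR 10111 = 00101
  pos 9: 10110 XOR 10111 = 00001
Remainder (last 4 bits) = 1000. This is the CRC / FCS.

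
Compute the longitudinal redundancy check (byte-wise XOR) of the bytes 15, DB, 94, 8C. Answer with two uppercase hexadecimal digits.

D6

XOR the bytes together:
  start with 0x15
  0x15 ⊕ 0xDB = 0xCE
  0xCE ⊕ 0x94 = 0x5A
  0x5A ⊕ 0x8C = 0xD6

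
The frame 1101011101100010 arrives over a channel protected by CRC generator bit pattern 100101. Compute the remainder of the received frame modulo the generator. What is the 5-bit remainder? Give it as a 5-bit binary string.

Modulo-2 division of 1101011101100010 by 100101:
  pos 0: 110101 XOR 100101 = 010000
  pos 1: 100001 XOR 100101 = 000100
  pos 4: 100101 XOR 100101 = 000000
  pos 10: 100010 XOR 100101 = 000111
Remainder = 00111 (nonzero — an error is detected).

00111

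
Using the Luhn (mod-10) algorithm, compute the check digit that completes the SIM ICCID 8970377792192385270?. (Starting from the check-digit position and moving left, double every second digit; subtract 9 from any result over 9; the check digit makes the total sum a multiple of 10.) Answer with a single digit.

Partial digits right→left: 0 7 2 5 8 3 2 9 1 2 9 7 7 7 3 0 7 9 8
Double every second digit counting from the check-digit position (so the 1st, 3rd, 5th, ... of the partial from the right).
  doubled (with −9 where >9): 0 4 7 4 2 9 5 6 5 7 → sum 49
  kept as-is: 7 5 3 9 2 7 7 0 9 → sum 49
Total = 49 + 49 = 98.
Check digit = (10 − (98 mod 10)) mod 10 = 2.

2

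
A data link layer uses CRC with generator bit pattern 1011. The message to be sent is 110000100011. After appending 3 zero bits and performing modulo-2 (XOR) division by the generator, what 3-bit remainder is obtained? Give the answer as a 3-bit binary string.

011

Append 3 zeros: 110000100011000. Divide by 1011 (XOR where the leading bit is 1):
  pos 0: 1100 XOR 1011 = 0111
  pos 1: 1110 XOR 1011 = 0101
  pos 2: 1010 XOR 1011 = 0001
  pos 5: 1100 XOR 1011 = 0111
  pos 6: 1110 XOR 1011 = 0101
  pos 7: 1011 XOR 1011 = 0000
  pos 11: 1000 XOR 1011 = 0011
Remainder (last 3 bits) = 011. This is the CRC / FCS.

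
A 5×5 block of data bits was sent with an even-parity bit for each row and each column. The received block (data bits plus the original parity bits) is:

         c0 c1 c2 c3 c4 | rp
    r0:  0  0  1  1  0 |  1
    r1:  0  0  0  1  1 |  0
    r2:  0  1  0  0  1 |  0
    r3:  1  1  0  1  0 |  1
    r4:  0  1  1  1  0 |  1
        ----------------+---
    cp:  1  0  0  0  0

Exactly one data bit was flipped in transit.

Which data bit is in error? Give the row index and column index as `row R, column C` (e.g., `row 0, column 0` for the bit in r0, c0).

row 0, column 1

Recompute each row's even parity and compare to rp:
  r0: data parity 0, sent rp 1 → mismatch
  r1: data parity 0, sent rp 0 → ok
  r2: data parity 0, sent rp 0 → ok
  r3: data parity 1, sent rp 1 → ok
  r4: data parity 1, sent rp 1 → ok
Recompute each column's even parity and compare to cp:
  c0: data parity 1, sent cp 1 → ok
  c1: data parity 1, sent cp 0 → mismatch
  c2: data parity 0, sent cp 0 → ok
  c3: data parity 0, sent cp 0 → ok
  c4: data parity 0, sent cp 0 → ok
Exactly one row (r0) and one column (c1) fail → the flipped bit is at their intersection.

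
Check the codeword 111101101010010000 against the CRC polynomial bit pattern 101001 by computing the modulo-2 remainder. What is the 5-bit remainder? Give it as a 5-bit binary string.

00000

Modulo-2 division of 111101101010010000 by 101001:
  pos 0: 111101 XOR 101001 = 010100
  pos 1: 101001 XOR 101001 = 000000
  pos 8: 101001 XOR 101001 = 000000
Remainder = 00000 (zero — the frame passes the CRC check).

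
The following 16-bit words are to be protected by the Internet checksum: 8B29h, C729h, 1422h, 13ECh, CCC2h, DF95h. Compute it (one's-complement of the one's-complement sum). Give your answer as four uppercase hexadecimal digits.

D945

One's-complement addition (fold any carry out of bit 15 back into bit 0):
  0x8B29 + 0xC729 = 0x15252 → wrap carry → 0x5253
  0x5253 + 0x1422 = 0x06675
  0x6675 + 0x13EC = 0x07A61
  0x7A61 + 0xCCC2 = 0x14723 → wrap carry → 0x4724
  0x4724 + 0xDF95 = 0x126B9 → wrap carry → 0x26BA
One's-complement sum = 0x26BA.
Checksum = ~0x26BA & 0xFFFF = 0xD945.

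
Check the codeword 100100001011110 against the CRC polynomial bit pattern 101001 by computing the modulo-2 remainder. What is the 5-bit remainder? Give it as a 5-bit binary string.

Modulo-2 division of 100100001011110 by 101001:
  pos 0: 100100 XOR 101001 = 001101
  pos 2: 110100 XOR 101001 = 011101
  pos 3: 111011 XOR 101001 = 010010
  pos 4: 100100 XOR 101001 = 001101
  pos 6: 110111 XOR 101001 = 011110
  pos 7: 111101 XOR 101001 = 010100
  pos 8: 101001 XOR 101001 = 000000
Remainder = 00000 (zero — the frame passes the CRC check).

00000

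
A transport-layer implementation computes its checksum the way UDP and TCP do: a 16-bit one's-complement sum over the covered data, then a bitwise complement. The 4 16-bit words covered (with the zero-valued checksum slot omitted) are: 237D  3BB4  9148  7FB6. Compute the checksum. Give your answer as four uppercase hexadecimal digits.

One's-complement addition (fold any carry out of bit 15 back into bit 0):
  0x237D + 0x3BB4 = 0x05F31
  0x5F31 + 0x9148 = 0x0F079
  0xF079 + 0x7FB6 = 0x1702F → wrap carry → 0x7030
One's-complement sum = 0x7030.
Checksum = ~0x7030 & 0xFFFF = 0x8FCF.

8FCF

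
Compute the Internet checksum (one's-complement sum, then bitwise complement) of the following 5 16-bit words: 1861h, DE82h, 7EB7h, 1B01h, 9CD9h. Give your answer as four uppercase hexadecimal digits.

D289

One's-complement addition (fold any carry out of bit 15 back into bit 0):
  0x1861 + 0xDE82 = 0x0F6E3
  0xF6E3 + 0x7EB7 = 0x1759A → wrap carry → 0x759B
  0x759B + 0x1B01 = 0x0909C
  0x909C + 0x9CD9 = 0x12D75 → wrap carry → 0x2D76
One's-complement sum = 0x2D76.
Checksum = ~0x2D76 & 0xFFFF = 0xD289.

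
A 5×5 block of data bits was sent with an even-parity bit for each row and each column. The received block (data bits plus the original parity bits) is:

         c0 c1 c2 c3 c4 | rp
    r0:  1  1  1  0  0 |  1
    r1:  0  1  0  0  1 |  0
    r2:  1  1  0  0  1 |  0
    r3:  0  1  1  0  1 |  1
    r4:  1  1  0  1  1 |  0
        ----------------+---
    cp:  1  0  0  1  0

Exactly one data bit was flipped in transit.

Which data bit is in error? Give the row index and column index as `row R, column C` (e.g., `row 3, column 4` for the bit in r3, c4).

Recompute each row's even parity and compare to rp:
  r0: data parity 1, sent rp 1 → ok
  r1: data parity 0, sent rp 0 → ok
  r2: data parity 1, sent rp 0 → mismatch
  r3: data parity 1, sent rp 1 → ok
  r4: data parity 0, sent rp 0 → ok
Recompute each column's even parity and compare to cp:
  c0: data parity 1, sent cp 1 → ok
  c1: data parity 1, sent cp 0 → mismatch
  c2: data parity 0, sent cp 0 → ok
  c3: data parity 1, sent cp 1 → ok
  c4: data parity 0, sent cp 0 → ok
Exactly one row (r2) and one column (c1) fail → the flipped bit is at their intersection.

row 2, column 1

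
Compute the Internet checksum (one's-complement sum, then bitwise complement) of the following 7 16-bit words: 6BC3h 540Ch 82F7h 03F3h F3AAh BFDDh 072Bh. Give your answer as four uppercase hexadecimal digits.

One's-complement addition (fold any carry out of bit 15 back into bit 0):
  0x6BC3 + 0x540C = 0x0BFCF
  0xBFCF + 0x82F7 = 0x142C6 → wrap carry → 0x42C7
  0x42C7 + 0x03F3 = 0x046BA
  0x46BA + 0xF3AA = 0x13A64 → wrap carry → 0x3A65
  0x3A65 + 0xBFDD = 0x0FA42
  0xFA42 + 0x072B = 0x1016D → wrap carry → 0x016E
One's-complement sum = 0x016E.
Checksum = ~0x016E & 0xFFFF = 0xFE91.

FE91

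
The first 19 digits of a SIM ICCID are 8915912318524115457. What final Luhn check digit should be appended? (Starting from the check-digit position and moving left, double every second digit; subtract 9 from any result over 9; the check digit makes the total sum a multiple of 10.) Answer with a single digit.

3

Partial digits right→left: 7 5 4 5 1 1 4 2 5 8 1 3 2 1 9 5 1 9 8
Double every second digit counting from the check-digit position (so the 1st, 3rd, 5th, ... of the partial from the right).
  doubled (with −9 where >9): 5 8 2 8 1 2 4 9 2 7 → sum 48
  kept as-is: 5 5 1 2 8 3 1 5 9 → sum 39
Total = 48 + 39 = 87.
Check digit = (10 − (87 mod 10)) mod 10 = 3.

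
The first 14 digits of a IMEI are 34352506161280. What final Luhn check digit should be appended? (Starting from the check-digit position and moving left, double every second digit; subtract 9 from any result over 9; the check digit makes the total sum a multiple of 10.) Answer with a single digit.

2

Partial digits right→left: 0 8 2 1 6 1 6 0 5 2 5 3 4 3
Double every second digit counting from the check-digit position (so the 1st, 3rd, 5th, ... of the partial from the right).
  doubled (with −9 where >9): 0 4 3 3 1 1 8 → sum 20
  kept as-is: 8 1 1 0 2 3 3 → sum 18
Total = 20 + 18 = 38.
Check digit = (10 − (38 mod 10)) mod 10 = 2.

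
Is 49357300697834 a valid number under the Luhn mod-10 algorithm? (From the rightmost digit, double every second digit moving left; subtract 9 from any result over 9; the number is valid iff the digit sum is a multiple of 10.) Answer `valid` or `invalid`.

invalid

From the right, keep odd positions and double even positions (subtract 9 from any doubled value over 9):
  doubled (positions 2,4,...): 6 5 3 0 5 6 8 → sum 33
  kept (positions 1,3,...): 4 8 9 0 3 5 9 → sum 38
Total = 71.
71 mod 10 = 1, so the number is invalid.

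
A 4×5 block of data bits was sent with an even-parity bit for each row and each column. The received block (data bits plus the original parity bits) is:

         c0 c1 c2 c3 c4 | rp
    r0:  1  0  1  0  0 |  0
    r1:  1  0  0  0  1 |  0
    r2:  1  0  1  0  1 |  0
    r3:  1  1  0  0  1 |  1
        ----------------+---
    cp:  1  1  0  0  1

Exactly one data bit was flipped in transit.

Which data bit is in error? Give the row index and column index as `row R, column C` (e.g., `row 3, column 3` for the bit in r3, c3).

Recompute each row's even parity and compare to rp:
  r0: data parity 0, sent rp 0 → ok
  r1: data parity 0, sent rp 0 → ok
  r2: data parity 1, sent rp 0 → mismatch
  r3: data parity 1, sent rp 1 → ok
Recompute each column's even parity and compare to cp:
  c0: data parity 0, sent cp 1 → mismatch
  c1: data parity 1, sent cp 1 → ok
  c2: data parity 0, sent cp 0 → ok
  c3: data parity 0, sent cp 0 → ok
  c4: data parity 1, sent cp 1 → ok
Exactly one row (r2) and one column (c0) fail → the flipped bit is at their intersection.

row 2, column 0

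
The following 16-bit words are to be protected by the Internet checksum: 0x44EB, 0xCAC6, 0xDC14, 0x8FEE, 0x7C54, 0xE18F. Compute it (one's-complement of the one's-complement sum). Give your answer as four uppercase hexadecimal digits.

2666

One's-complement addition (fold any carry out of bit 15 back into bit 0):
  0x44EB + 0xCAC6 = 0x10FB1 → wrap carry → 0x0FB2
  0x0FB2 + 0xDC14 = 0x0EBC6
  0xEBC6 + 0x8FEE = 0x17BB4 → wrap carry → 0x7BB5
  0x7BB5 + 0x7C54 = 0x0F809
  0xF809 + 0xE18F = 0x1D998 → wrap carry → 0xD999
One's-complement sum = 0xD999.
Checksum = ~0xD999 & 0xFFFF = 0x2666.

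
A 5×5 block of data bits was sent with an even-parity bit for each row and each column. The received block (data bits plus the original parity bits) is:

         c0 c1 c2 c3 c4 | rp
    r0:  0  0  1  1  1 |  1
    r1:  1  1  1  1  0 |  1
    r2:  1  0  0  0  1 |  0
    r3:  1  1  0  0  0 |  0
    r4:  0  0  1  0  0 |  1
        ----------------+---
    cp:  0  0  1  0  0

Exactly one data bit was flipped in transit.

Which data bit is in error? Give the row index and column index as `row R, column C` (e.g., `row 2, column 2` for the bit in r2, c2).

row 1, column 0

Recompute each row's even parity and compare to rp:
  r0: data parity 1, sent rp 1 → ok
  r1: data parity 0, sent rp 1 → mismatch
  r2: data parity 0, sent rp 0 → ok
  r3: data parity 0, sent rp 0 → ok
  r4: data parity 1, sent rp 1 → ok
Recompute each column's even parity and compare to cp:
  c0: data parity 1, sent cp 0 → mismatch
  c1: data parity 0, sent cp 0 → ok
  c2: data parity 1, sent cp 1 → ok
  c3: data parity 0, sent cp 0 → ok
  c4: data parity 0, sent cp 0 → ok
Exactly one row (r1) and one column (c0) fail → the flipped bit is at their intersection.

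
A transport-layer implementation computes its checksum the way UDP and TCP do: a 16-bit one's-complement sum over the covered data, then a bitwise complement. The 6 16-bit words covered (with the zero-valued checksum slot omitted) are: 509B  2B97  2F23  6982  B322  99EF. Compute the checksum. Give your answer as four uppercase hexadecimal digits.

9E15

One's-complement addition (fold any carry out of bit 15 back into bit 0):
  0x509B + 0x2B97 = 0x07C32
  0x7C32 + 0x2F23 = 0x0AB55
  0xAB55 + 0x6982 = 0x114D7 → wrap carry → 0x14D8
  0x14D8 + 0xB322 = 0x0C7FA
  0xC7FA + 0x99EF = 0x161E9 → wrap carry → 0x61EA
One's-complement sum = 0x61EA.
Checksum = ~0x61EA & 0xFFFF = 0x9E15.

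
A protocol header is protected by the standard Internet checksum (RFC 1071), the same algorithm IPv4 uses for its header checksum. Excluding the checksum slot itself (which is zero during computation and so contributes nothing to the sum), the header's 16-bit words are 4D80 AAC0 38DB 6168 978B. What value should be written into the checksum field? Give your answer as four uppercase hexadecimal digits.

D5EF

One's-complement addition (fold any carry out of bit 15 back into bit 0):
  0x4D80 + 0xAAC0 = 0x0F840
  0xF840 + 0x38DB = 0x1311B → wrap carry → 0x311C
  0x311C + 0x6168 = 0x09284
  0x9284 + 0x978B = 0x12A0F → wrap carry → 0x2A10
One's-complement sum = 0x2A10.
Checksum = ~0x2A10 & 0xFFFF = 0xD5EF.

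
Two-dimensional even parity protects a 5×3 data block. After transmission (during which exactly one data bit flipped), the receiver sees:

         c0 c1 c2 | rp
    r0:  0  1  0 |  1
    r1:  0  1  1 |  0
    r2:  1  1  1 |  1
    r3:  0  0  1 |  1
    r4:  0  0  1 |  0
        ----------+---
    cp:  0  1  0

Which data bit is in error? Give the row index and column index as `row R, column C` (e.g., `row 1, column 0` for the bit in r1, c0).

Recompute each row's even parity and compare to rp:
  r0: data parity 1, sent rp 1 → ok
  r1: data parity 0, sent rp 0 → ok
  r2: data parity 1, sent rp 1 → ok
  r3: data parity 1, sent rp 1 → ok
  r4: data parity 1, sent rp 0 → mismatch
Recompute each column's even parity and compare to cp:
  c0: data parity 1, sent cp 0 → mismatch
  c1: data parity 1, sent cp 1 → ok
  c2: data parity 0, sent cp 0 → ok
Exactly one row (r4) and one column (c0) fail → the flipped bit is at their intersection.

row 4, column 0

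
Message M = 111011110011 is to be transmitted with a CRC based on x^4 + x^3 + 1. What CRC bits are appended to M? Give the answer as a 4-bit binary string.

Append 4 zeros: 1110111100110000. Divide by 11001 (XOR where the leading bit is 1):
  pos 0: 11101 XOR 11001 = 00100
  pos 2: 10011 XOR 11001 = 01010
  pos 3: 10101 XOR 11001 = 01100
  pos 4: 11000 XOR 11001 = 00001
  pos 8: 10110 XOR 11001 = 01111
  pos 9: 11110 XOR 11001 = 00111
  pos 11: 11100 XOR 11001 = 00101
Remainder (last 4 bits) = 0101. This is the CRC / FCS.

0101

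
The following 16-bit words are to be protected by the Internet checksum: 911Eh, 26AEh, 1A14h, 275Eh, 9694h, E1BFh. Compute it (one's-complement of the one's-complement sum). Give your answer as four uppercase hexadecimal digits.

8E6C

One's-complement addition (fold any carry out of bit 15 back into bit 0):
  0x911E + 0x26AE = 0x0B7CC
  0xB7CC + 0x1A14 = 0x0D1E0
  0xD1E0 + 0x275E = 0x0F93E
  0xF93E + 0x9694 = 0x18FD2 → wrap carry → 0x8FD3
  0x8FD3 + 0xE1BF = 0x17192 → wrap carry → 0x7193
One's-complement sum = 0x7193.
Checksum = ~0x7193 & 0xFFFF = 0x8E6C.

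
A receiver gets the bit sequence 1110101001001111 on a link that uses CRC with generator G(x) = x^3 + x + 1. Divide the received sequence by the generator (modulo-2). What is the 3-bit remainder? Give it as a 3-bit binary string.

Modulo-2 division of 1110101001001111 by 1011:
  pos 0: 1110 XOR 1011 = 0101
  pos 1: 1011 XOR 1011 = 0000
  pos 6: 1001 XOR 1011 = 0010
  pos 8: 1000 XOR 1011 = 0011
  pos 10: 1111 XOR 1011 = 0100
  pos 11: 1001 XOR 1011 = 0010
Remainder = 101 (nonzero — an error is detected).

101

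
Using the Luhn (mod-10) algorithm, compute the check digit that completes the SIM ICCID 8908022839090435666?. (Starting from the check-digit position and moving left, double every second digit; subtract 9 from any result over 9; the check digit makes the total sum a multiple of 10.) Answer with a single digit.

Partial digits right→left: 6 6 6 5 3 4 0 9 0 9 3 8 2 2 0 8 0 9 8
Double every second digit counting from the check-digit position (so the 1st, 3rd, 5th, ... of the partial from the right).
  doubled (with −9 where >9): 3 3 6 0 0 6 4 0 0 7 → sum 29
  kept as-is: 6 5 4 9 9 8 2 8 9 → sum 60
Total = 29 + 60 = 89.
Check digit = (10 − (89 mod 10)) mod 10 = 1.

1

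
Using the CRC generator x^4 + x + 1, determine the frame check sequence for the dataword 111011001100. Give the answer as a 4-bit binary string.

Append 4 zeros: 1110110011000000. Divide by 10011 (XOR where the leading bit is 1):
  pos 0: 11101 XOR 10011 = 01110
  pos 1: 11101 XOR 10011 = 01110
  pos 2: 11100 XOR 10011 = 01111
  pos 3: 11110 XOR 10011 = 01101
  pos 4: 11011 XOR 10011 = 01000
  pos 5: 10001 XOR 10011 = 00010
  pos 8: 10000 XOR 10011 = 00011
  pos 11: 11000 XOR 10011 = 01011
Remainder (last 4 bits) = 1011. This is the CRC / FCS.

1011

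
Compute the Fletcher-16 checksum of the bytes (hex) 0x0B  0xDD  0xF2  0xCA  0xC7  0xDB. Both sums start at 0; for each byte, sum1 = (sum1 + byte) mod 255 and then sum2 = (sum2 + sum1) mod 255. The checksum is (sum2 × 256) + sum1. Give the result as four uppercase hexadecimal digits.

Running sums (mod 255):
  after byte 0 (0x0B): sum1=11, sum2=11
  after byte 1 (0xDD): sum1=232, sum2=243
  after byte 2 (0xF2): sum1=219, sum2=207
  after byte 3 (0xCA): sum1=166, sum2=118
  after byte 4 (0xC7): sum1=110, sum2=228
  after byte 5 (0xDB): sum1=74, sum2=47
Checksum = sum2·256 + sum1 = 47·256 + 74 = 12106 = 0x2F4A.

2F4A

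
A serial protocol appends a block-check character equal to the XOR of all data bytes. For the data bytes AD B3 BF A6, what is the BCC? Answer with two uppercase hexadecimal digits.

XOR the bytes together:
  start with 0xAD
  0xAD ⊕ 0xB3 = 0x1E
  0x1E ⊕ 0xBF = 0xA1
  0xA1 ⊕ 0xA6 = 0x07

07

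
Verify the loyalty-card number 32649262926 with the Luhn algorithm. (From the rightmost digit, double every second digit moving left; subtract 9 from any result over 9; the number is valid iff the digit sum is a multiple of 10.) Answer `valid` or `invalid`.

From the right, keep odd positions and double even positions (subtract 9 from any doubled value over 9):
  doubled (positions 2,4,...): 4 4 4 8 4 → sum 24
  kept (positions 1,3,...): 6 9 6 9 6 3 → sum 39
Total = 63.
63 mod 10 = 3, so the number is invalid.

invalid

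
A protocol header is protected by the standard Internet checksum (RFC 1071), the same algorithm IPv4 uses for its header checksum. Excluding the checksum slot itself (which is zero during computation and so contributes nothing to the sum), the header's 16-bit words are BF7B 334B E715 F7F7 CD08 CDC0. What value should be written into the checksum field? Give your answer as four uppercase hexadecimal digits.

9361

One's-complement addition (fold any carry out of bit 15 back into bit 0):
  0xBF7B + 0x334B = 0x0F2C6
  0xF2C6 + 0xE715 = 0x1D9DB → wrap carry → 0xD9DC
  0xD9DC + 0xF7F7 = 0x1D1D3 → wrap carry → 0xD1D4
  0xD1D4 + 0xCD08 = 0x19EDC → wrap carry → 0x9EDD
  0x9EDD + 0xCDC0 = 0x16C9D → wrap carry → 0x6C9E
One's-complement sum = 0x6C9E.
Checksum = ~0x6C9E & 0xFFFF = 0x9361.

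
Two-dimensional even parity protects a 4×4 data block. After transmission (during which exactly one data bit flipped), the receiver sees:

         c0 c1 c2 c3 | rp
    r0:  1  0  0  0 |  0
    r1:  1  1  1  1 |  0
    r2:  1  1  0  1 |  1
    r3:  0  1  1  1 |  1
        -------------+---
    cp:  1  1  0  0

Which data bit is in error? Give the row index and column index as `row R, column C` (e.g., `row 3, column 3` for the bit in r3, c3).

row 0, column 3

Recompute each row's even parity and compare to rp:
  r0: data parity 1, sent rp 0 → mismatch
  r1: data parity 0, sent rp 0 → ok
  r2: data parity 1, sent rp 1 → ok
  r3: data parity 1, sent rp 1 → ok
Recompute each column's even parity and compare to cp:
  c0: data parity 1, sent cp 1 → ok
  c1: data parity 1, sent cp 1 → ok
  c2: data parity 0, sent cp 0 → ok
  c3: data parity 1, sent cp 0 → mismatch
Exactly one row (r0) and one column (c3) fail → the flipped bit is at their intersection.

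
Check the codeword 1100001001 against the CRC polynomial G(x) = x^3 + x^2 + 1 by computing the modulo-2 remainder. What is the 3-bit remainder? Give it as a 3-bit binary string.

Modulo-2 division of 1100001001 by 1101:
  pos 0: 1100 XOR 1101 = 0001
  pos 3: 1001 XOR 1101 = 0100
  pos 4: 1000 XOR 1101 = 0101
  pos 5: 1010 XOR 1101 = 0111
  pos 6: 1111 XOR 1101 = 0010
Remainder = 010 (nonzero — an error is detected).

010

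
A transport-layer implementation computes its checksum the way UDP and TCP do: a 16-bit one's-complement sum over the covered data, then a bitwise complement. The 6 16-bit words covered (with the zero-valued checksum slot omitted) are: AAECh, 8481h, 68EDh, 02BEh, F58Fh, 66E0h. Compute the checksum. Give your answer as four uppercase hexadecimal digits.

0876

One's-complement addition (fold any carry out of bit 15 back into bit 0):
  0xAAEC + 0x8481 = 0x12F6D → wrap carry → 0x2F6E
  0x2F6E + 0x68ED = 0x0985B
  0x985B + 0x02BE = 0x09B19
  0x9B19 + 0xF58F = 0x190A8 → wrap carry → 0x90A9
  0x90A9 + 0x66E0 = 0x0F789
One's-complement sum = 0xF789.
Checksum = ~0xF789 & 0xFFFF = 0x0876.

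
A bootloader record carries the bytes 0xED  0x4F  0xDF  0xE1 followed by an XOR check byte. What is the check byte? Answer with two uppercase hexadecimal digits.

9C

XOR the bytes together:
  start with 0xED
  0xED ⊕ 0x4F = 0xA2
  0xA2 ⊕ 0xDF = 0x7D
  0x7D ⊕ 0xE1 = 0x9C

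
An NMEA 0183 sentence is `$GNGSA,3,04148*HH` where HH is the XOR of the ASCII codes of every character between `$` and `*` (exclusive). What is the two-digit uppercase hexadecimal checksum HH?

XOR the ASCII codes of the payload characters:
  'G' = 0x47 → acc = 0x47
  'N' = 0x4E → acc = 0x09
  'G' = 0x47 → acc = 0x4E
  'S' = 0x53 → acc = 0x1D
  'A' = 0x41 → acc = 0x5C
  ',' = 0x2C → acc = 0x70
  '3' = 0x33 → acc = 0x43
  ',' = 0x2C → acc = 0x6F
  '0' = 0x30 → acc = 0x5F
  '4' = 0x34 → acc = 0x6B
  '1' = 0x31 → acc = 0x5A
  '4' = 0x34 → acc = 0x6E
  '8' = 0x38 → acc = 0x56
Checksum = 0x56.

56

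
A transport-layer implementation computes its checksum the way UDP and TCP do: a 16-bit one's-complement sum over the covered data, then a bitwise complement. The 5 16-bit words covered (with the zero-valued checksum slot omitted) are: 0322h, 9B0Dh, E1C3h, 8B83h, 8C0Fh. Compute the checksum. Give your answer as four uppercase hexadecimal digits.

6879

One's-complement addition (fold any carry out of bit 15 back into bit 0):
  0x0322 + 0x9B0D = 0x09E2F
  0x9E2F + 0xE1C3 = 0x17FF2 → wrap carry → 0x7FF3
  0x7FF3 + 0x8B83 = 0x10B76 → wrap carry → 0x0B77
  0x0B77 + 0x8C0F = 0x09786
One's-complement sum = 0x9786.
Checksum = ~0x9786 & 0xFFFF = 0x6879.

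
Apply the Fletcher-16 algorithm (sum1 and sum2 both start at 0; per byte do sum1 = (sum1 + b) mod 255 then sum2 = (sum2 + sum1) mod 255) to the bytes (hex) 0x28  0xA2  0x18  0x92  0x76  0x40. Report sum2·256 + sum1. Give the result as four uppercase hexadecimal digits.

Running sums (mod 255):
  after byte 0 (0x28): sum1=40, sum2=40
  after byte 1 (0xA2): sum1=202, sum2=242
  after byte 2 (0x18): sum1=226, sum2=213
  after byte 3 (0x92): sum1=117, sum2=75
  after byte 4 (0x76): sum1=235, sum2=55
  after byte 5 (0x40): sum1=44, sum2=99
Checksum = sum2·256 + sum1 = 99·256 + 44 = 25388 = 0x632C.

632C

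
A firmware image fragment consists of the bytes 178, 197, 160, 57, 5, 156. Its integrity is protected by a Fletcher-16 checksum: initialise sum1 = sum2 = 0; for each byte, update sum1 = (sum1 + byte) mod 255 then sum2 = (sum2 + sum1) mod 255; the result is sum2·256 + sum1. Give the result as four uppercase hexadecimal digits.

Running sums (mod 255):
  after byte 0 (178): sum1=178, sum2=178
  after byte 1 (197): sum1=120, sum2=43
  after byte 2 (160): sum1=25, sum2=68
  after byte 3 (57): sum1=82, sum2=150
  after byte 4 (5): sum1=87, sum2=237
  after byte 5 (156): sum1=243, sum2=225
Checksum = sum2·256 + sum1 = 225·256 + 243 = 57843 = 0xE1F3.

E1F3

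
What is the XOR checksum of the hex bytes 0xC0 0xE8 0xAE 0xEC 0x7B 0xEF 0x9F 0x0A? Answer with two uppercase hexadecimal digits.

6B

XOR the bytes together:
  start with 0xC0
  0xC0 ⊕ 0xE8 = 0x28
  0x28 ⊕ 0xAE = 0x86
  0x86 ⊕ 0xEC = 0x6A
  0x6A ⊕ 0x7B = 0x11
  0x11 ⊕ 0xEF = 0xFE
  0xFE ⊕ 0x9F = 0x61
  0x61 ⊕ 0x0A = 0x6B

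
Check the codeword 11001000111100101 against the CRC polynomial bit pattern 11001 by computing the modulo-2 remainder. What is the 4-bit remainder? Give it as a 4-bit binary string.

Modulo-2 division of 11001000111100101 by 11001:
  pos 0: 11001 XOR 11001 = 00000
  pos 8: 11110 XOR 11001 = 00111
  pos 10: 11101 XOR 11001 = 00100
  pos 12: 10001 XOR 11001 = 01000
Remainder = 1000 (nonzero — an error is detected).

1000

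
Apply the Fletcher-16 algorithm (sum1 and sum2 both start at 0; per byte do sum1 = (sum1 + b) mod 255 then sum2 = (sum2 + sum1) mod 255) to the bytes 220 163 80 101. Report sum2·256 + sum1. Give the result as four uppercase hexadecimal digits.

6436

Running sums (mod 255):
  after byte 0 (220): sum1=220, sum2=220
  after byte 1 (163): sum1=128, sum2=93
  after byte 2 (80): sum1=208, sum2=46
  after byte 3 (101): sum1=54, sum2=100
Checksum = sum2·256 + sum1 = 100·256 + 54 = 25654 = 0x6436.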